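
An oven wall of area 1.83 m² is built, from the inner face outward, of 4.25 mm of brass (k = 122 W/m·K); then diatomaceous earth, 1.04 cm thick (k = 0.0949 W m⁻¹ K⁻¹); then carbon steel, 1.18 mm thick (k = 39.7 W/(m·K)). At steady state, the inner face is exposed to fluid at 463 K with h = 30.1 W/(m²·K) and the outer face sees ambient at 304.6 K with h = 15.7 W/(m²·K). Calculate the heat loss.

Q = 1400 W

Resistance network (inner→outer):
  R_conv,in = 1/(hA) = 1/(30.1·1.83) = 0.01815 K/W
  R_brass = L/(kA) = 0.00425/(122·1.83) = 1.904×10^-5 K/W
  R_diatomaceous earth = L/(kA) = 0.0104/(0.0949·1.83) = 0.05988 K/W
  R_carbon steel = L/(kA) = 0.00118/(39.7·1.83) = 1.624×10^-5 K/W
  R_conv,out = 1/(hA) = 1/(15.7·1.83) = 0.03481 K/W
ΣR = 0.01815 + 1.904×10^-5 + 0.05988 + 1.624×10^-5 + 0.03481 = 0.1129 K/W
Q = ΔT/ΣR = (463 K − 304.6 K)/0.1129 = 1400 W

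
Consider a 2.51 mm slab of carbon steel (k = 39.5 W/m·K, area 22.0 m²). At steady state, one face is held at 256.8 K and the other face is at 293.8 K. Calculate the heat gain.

Q = kA·ΔT/L = 39.5 × 22.0 × |256.8 K − 293.8 K| / 0.00251 = 1.28×10^7 W

Q = 1.28×10^7 W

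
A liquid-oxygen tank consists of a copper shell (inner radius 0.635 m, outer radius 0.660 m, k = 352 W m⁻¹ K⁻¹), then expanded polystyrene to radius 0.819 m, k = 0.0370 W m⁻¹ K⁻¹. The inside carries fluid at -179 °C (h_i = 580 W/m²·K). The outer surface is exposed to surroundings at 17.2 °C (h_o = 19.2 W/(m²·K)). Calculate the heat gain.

Series thermal resistances, inner to outer:
  R_conv,in = 1/(4πr²h) = 1/(4π·0.635²·580) = 3.403×10^-4 K/W
  R_copper = (1/0.635 − 1/0.660)/(4πk) = 0.05965/(4π·352) = 1.349×10^-5 K/W
  R_expanded polystyrene = (1/0.660 − 1/0.819)/(4πk) = 0.2942/(4π·0.0370) = 0.6326 K/W
  R_conv,out = 1/(4πr²h) = 1/(4π·0.819²·19.2) = 0.006179 K/W
ΣR = 3.403×10^-4 + 1.349×10^-5 + 0.6326 + 0.006179 = 0.6391 K/W
Q = ΔT/ΣR = (-179 °C − 17.2 °C)/0.6391 = -307 W
(Negative Q ⇒ heat flows inward; heat gain = 307 W.)

Q = 307 W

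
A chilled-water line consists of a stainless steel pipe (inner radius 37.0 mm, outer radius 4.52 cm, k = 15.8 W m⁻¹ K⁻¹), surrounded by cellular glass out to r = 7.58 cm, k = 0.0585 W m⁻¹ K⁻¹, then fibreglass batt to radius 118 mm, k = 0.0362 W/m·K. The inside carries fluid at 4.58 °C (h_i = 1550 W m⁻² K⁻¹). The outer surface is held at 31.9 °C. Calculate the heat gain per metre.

Treat each layer as a resistance in series:
  R'_conv,in = 1/(2πr h) = 1/(2π·0.0370·1550) = 0.002775 m·K/W
  R'_stainless steel = ln(0.0452/0.0370)/(2πk) = 0.2002/(2π·15.8) = 0.002016 m·K/W
  R'_cellular glass = ln(0.0758/0.0452)/(2πk) = 0.5170/(2π·0.0585) = 1.407 m·K/W
  R'_fibreglass batt = ln(0.118/0.0758)/(2πk) = 0.4426/(2π·0.0362) = 1.946 m·K/W
ΣR = 0.002775 + 0.002016 + 1.407 + 1.946 = 3.358 m·K/W
Q' = ΔT/ΣR = (4.58 °C − 31.9 °C)/3.358 = -8.14 W/m
(Negative Q' ⇒ heat flows inward; heat gain = 8.14 W/m.)

Q' = 8.14 W/m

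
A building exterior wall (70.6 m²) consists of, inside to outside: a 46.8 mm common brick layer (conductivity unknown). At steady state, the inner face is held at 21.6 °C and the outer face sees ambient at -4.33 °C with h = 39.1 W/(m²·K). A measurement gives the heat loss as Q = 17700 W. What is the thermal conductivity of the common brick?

ΣR = ΔT/Q = |21.6 − -4.33|/17700 = 0.001465 K/W
Known resistances:
  R_conv,out = 1/(hA) = 1/(39.1·70.6) = 3.623×10^-4 K/W
R_common brick = ΣR − ΣR_known = 0.001465 − 3.623×10^-4 = 0.001103 K/W
L/(kA) = 0.001103 ⇒ k = 0.0468/(0.001103·70.6) = 0.601 W/m·K

k = 0.601 W/m·K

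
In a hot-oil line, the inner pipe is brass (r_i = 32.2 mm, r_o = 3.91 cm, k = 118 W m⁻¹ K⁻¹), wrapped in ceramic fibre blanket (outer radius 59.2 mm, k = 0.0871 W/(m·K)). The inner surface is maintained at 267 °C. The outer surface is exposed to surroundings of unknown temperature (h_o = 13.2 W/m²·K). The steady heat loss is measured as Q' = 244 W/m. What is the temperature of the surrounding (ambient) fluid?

Series resistances:
  R'_brass = ln(0.0391/0.0322)/(2πk) = 0.1942/(2π·118) = 2.619×10^-4 m·K/W
  R'_ceramic fibre blanket = ln(0.0592/0.0391)/(2πk) = 0.4148/(2π·0.0871) = 0.7579 m·K/W
  R'_conv,out = 1/(2πr h) = 1/(2π·0.0592·13.2) = 0.2037 m·K/W
ΣR = 0.9619 m·K/W
ΔT = Q'·ΣR = 244 × 0.9619 = 234.7 K
Heat flows outward, so T_out = T_in − ΔT = 267 − 234.7 = 32.3 °C

T_out = 32.3 °C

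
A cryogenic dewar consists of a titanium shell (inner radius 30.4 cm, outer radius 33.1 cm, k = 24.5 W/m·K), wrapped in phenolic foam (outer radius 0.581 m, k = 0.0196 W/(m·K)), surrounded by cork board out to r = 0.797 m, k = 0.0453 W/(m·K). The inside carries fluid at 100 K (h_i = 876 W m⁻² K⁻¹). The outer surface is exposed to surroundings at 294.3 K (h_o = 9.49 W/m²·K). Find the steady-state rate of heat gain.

Q = 31.8 W

Series thermal resistances, inner to outer:
  R_conv,in = 1/(4πr²h) = 1/(4π·0.304²·876) = 9.830×10^-4 K/W
  R_titanium = (1/0.304 − 1/0.331)/(4πk) = 0.2683/(4π·24.5) = 8.715×10^-4 K/W
  R_phenolic foam = (1/0.331 − 1/0.581)/(4πk) = 1.300/(4π·0.0196) = 5.278 K/W
  R_cork board = (1/0.581 − 1/0.797)/(4πk) = 0.4665/(4π·0.0453) = 0.8194 K/W
  R_conv,out = 1/(4πr²h) = 1/(4π·0.797²·9.49) = 0.01320 K/W
ΣR = 9.830×10^-4 + 8.715×10^-4 + 5.278 + 0.8194 + 0.01320 = 6.112 K/W
Q = ΔT/ΣR = (100 K − 294.3 K)/6.112 = -31.8 W
(Negative Q ⇒ heat flows inward; heat gain = 31.8 W.)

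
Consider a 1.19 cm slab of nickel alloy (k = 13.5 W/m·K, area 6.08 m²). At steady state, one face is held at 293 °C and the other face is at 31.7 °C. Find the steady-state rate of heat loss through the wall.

Q = 1800 kW

Q = kA·ΔT/L = 13.5 × 6.08 × |293 °C − 31.7 °C| / 0.0119 = 1.80×10^6 W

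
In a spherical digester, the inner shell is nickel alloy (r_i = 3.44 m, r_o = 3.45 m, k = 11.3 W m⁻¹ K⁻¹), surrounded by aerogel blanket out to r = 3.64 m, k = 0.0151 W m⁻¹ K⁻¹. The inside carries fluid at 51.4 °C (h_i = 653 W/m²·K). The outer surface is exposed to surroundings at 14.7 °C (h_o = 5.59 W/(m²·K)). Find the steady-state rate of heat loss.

Q = 454 W

Treat each layer as a resistance in series:
  R_conv,in = 1/(4πr²h) = 1/(4π·3.44²·653) = 1.030×10^-5 K/W
  R_nickel alloy = (1/3.44 − 1/3.45)/(4πk) = 8.426×10^-4/(4π·11.3) = 5.934×10^-6 K/W
  R_aerogel blanket = (1/3.45 − 1/3.64)/(4πk) = 0.01513/(4π·0.0151) = 0.07973 K/W
  R_conv,out = 1/(4πr²h) = 1/(4π·3.64²·5.59) = 0.001074 K/W
ΣR = 1.030×10^-5 + 5.934×10^-6 + 0.07973 + 0.001074 = 0.08082 K/W
Q = ΔT/ΣR = (51.4 °C − 14.7 °C)/0.08082 = 454 W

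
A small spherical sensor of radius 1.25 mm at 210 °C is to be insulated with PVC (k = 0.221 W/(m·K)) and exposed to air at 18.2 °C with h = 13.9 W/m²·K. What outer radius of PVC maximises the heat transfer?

For a sphere, r_cr = 2k_ins/h = 2·0.221/13.9 = 0.0318 m = 3.18 cm

r_cr = 3.18 cm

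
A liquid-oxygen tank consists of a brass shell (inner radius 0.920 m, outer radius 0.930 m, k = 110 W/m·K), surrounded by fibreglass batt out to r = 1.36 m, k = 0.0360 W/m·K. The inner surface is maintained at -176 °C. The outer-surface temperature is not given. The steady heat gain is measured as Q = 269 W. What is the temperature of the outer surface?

T_out = 26.2 °C

Sum the resistances:
  R_brass = (1/0.920 − 1/0.930)/(4πk) = 0.01169/(4π·110) = 8.455×10^-6 K/W
  R_fibreglass batt = (1/0.930 − 1/1.36)/(4πk) = 0.3400/(4π·0.0360) = 0.7515 K/W
ΣR = 0.7515 K/W
ΔT = Q·ΣR = 269 × 0.7515 = 202.2 K
Heat flows inward, so T_out = T_in + ΔT = -176 + 202.2 = 26.2 °C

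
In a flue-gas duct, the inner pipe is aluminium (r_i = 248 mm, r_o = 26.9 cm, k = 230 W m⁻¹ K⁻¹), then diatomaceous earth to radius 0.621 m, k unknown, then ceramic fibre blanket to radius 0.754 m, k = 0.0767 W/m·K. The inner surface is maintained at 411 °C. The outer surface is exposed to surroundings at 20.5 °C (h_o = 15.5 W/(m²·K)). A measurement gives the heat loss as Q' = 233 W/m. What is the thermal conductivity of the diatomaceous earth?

ΣR = ΔT/Q' = |411 − 20.5|/233 = 1.676 m·K/W
Known resistances:
  R'_aluminium = ln(0.269/0.248)/(2πk) = 0.08128/(2π·230) = 5.625×10^-5 m·K/W
  R'_ceramic fibre blanket = ln(0.754/0.621)/(2πk) = 0.1941/(2π·0.0767) = 0.4027 m·K/W
  R'_conv,out = 1/(2πr h) = 1/(2π·0.754·15.5) = 0.01362 m·K/W
R_diatomaceous earth = ΣR − ΣR_known = 1.676 − 0.4164 = 1.260 m·K/W
ln(r₂/r₁)/(2πk) = 1.260 ⇒ k = 0.8366/(2π·1.260) = 0.106 W/m·K

k = 0.106 W/m·K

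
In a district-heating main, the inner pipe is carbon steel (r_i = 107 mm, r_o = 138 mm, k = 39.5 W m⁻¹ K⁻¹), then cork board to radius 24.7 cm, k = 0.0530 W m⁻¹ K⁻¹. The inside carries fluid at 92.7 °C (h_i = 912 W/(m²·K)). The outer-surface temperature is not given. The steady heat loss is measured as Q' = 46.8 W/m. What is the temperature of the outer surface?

T_out = 10.8 °C

Sum the resistances:
  R'_conv,in = 1/(2πr h) = 1/(2π·0.107·912) = 0.001631 m·K/W
  R'_carbon steel = ln(0.138/0.107)/(2πk) = 0.2544/(2π·39.5) = 0.001025 m·K/W
  R'_cork board = ln(0.247/0.138)/(2πk) = 0.5821/(2π·0.0530) = 1.748 m·K/W
ΣR = 1.751 m·K/W
ΔT = Q'·ΣR = 46.8 × 1.751 = 81.95 K
Heat flows outward, so T_out = T_in − ΔT = 92.7 − 81.95 = 10.8 °C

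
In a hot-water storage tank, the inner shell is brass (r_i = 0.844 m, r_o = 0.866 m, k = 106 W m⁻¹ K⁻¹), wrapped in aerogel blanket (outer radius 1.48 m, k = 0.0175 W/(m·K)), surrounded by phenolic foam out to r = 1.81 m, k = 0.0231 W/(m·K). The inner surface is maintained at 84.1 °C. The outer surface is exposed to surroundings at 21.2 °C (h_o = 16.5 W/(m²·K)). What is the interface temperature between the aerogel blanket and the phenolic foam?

Series thermal resistances, inner to outer:
  R_brass = (1/0.844 − 1/0.866)/(4πk) = 0.03010/(4π·106) = 2.260×10^-5 K/W
  R_aerogel blanket = (1/0.866 − 1/1.48)/(4πk) = 0.4791/(4π·0.0175) = 2.178 K/W
  R_phenolic foam = (1/1.48 − 1/1.81)/(4πk) = 0.1232/(4π·0.0231) = 0.4244 K/W
  R_conv,out = 1/(4πr²h) = 1/(4π·1.81²·16.5) = 0.001472 K/W
ΣR = 2.260×10^-5 + 2.178 + 0.4244 + 0.001472 = 2.604 K/W
Q = ΔT/ΣR = (84.1 °C − 21.2 °C)/2.604 = 24.16 W
From the inner boundary to the aerogel blanket/phenolic foam interface, ΣR_partial = 2.178 K/W.
T_interface = T_in − Q·ΣR_partial = 84.1 °C − (24.16)(2.178) = 31.5 °C

T = 31.5 °C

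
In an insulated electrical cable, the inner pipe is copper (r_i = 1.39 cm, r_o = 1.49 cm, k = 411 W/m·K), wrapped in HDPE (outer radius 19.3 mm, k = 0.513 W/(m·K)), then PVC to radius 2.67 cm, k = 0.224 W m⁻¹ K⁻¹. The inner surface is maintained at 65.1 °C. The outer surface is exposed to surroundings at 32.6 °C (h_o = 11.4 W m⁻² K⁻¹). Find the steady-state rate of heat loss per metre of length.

Series thermal resistances, inner to outer:
  R'_copper = ln(0.0149/0.0139)/(2πk) = 0.06947/(2π·411) = 2.690×10^-5 m·K/W
  R'_HDPE = ln(0.0193/0.0149)/(2πk) = 0.2587/(2π·0.513) = 0.08027 m·K/W
  R'_PVC = ln(0.0267/0.0193)/(2πk) = 0.3246/(2π·0.224) = 0.2306 m·K/W
  R'_conv,out = 1/(2πr h) = 1/(2π·0.0267·11.4) = 0.5229 m·K/W
ΣR = 2.690×10^-5 + 0.08027 + 0.2306 + 0.5229 = 0.8338 m·K/W
Q' = ΔT/ΣR = (65.1 °C − 32.6 °C)/0.8338 = 39.0 W/m

Q' = 39.0 W/m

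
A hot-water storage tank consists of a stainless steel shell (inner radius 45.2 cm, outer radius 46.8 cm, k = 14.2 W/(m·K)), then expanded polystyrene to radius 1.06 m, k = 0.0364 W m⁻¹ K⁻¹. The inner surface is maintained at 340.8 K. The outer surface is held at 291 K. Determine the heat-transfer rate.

Q = 19.1 W

Resistance network (inner→outer):
  R_stainless steel = (1/0.452 − 1/0.468)/(4πk) = 0.07564/(4π·14.2) = 4.239×10^-4 K/W
  R_expanded polystyrene = (1/0.468 − 1/1.06)/(4πk) = 1.193/(4π·0.0364) = 2.609 K/W
ΣR = 4.239×10^-4 + 2.609 = 2.609 K/W
Q = ΔT/ΣR = (340.8 K − 291 K)/2.609 = 19.1 W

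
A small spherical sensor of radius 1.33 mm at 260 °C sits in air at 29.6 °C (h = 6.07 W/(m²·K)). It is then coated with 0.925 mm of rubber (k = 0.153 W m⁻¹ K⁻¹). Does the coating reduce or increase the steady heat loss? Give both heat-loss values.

Critical radius for a sphere: r_cr = 2k/h = 0.0504 m = 5.04 cm.
Outer radius after coating: r₂ = 0.00133 + 9.25×10^-4 = 0.002255 m.
Since r₁ < r_cr and r₂ ≤ r_cr, the coating moves toward the maximum at r_cr — heat loss rises.
Bare: R = 1/(4πr₁²h) = 7411 K/W; Q = 230.4/7411 = 0.0311 W.
Coated: R = R_cond + R_conv = 2739 K/W; Q = 230.4/2739 = 0.0841 W.

increases: 0.0311 → 0.0841 W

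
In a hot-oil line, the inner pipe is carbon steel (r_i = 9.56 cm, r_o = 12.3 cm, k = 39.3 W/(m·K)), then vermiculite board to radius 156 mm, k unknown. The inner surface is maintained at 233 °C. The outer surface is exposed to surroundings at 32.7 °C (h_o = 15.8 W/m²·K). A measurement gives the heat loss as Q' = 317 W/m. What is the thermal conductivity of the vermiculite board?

k = 0.0668 W/m·K

ΣR = ΔT/Q' = |233 − 32.7|/317 = 0.6319 m·K/W
Known resistances:
  R'_carbon steel = ln(0.123/0.0956)/(2πk) = 0.2520/(2π·39.3) = 0.001021 m·K/W
  R'_conv,out = 1/(2πr h) = 1/(2π·0.156·15.8) = 0.06457 m·K/W
R_vermiculite board = ΣR − ΣR_known = 0.6319 − 0.06559 = 0.5663 m·K/W
ln(r₂/r₁)/(2πk) = 0.5663 ⇒ k = 0.2377/(2π·0.5663) = 0.0668 W/m·K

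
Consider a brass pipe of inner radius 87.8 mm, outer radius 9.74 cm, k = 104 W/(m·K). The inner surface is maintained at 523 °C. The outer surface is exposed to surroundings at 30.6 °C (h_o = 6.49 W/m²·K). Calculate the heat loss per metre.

Treat each layer as a resistance in series:
  R'_brass = ln(0.0974/0.0878)/(2πk) = 0.1038/(2π·104) = 1.588×10^-4 m·K/W
  R'_conv,out = 1/(2πr h) = 1/(2π·0.0974·6.49) = 0.2518 m·K/W
ΣR = 1.588×10^-4 + 0.2518 = 0.2520 m·K/W
Q' = ΔT/ΣR = (523 °C − 30.6 °C)/0.2520 = 1950 W/m

Q' = 1950 W/m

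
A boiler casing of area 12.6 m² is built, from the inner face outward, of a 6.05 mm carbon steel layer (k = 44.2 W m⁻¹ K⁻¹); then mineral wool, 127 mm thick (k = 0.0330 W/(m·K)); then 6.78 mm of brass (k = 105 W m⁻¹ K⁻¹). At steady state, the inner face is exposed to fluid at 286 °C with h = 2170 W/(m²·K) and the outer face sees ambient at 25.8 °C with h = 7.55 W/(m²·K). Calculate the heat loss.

Q = 823 W

Series thermal resistances, inner to outer:
  R_conv,in = 1/(hA) = 1/(2170·12.6) = 3.657×10^-5 K/W
  R_carbon steel = L/(kA) = 0.00605/(44.2·12.6) = 1.086×10^-5 K/W
  R_mineral wool = L/(kA) = 0.127/(0.0330·12.6) = 0.3054 K/W
  R_brass = L/(kA) = 0.00678/(105·12.6) = 5.125×10^-6 K/W
  R_conv,out = 1/(hA) = 1/(7.55·12.6) = 0.01051 K/W
ΣR = 3.657×10^-5 + 1.086×10^-5 + 0.3054 + 5.125×10^-6 + 0.01051 = 0.3160 K/W
Q = ΔT/ΣR = (286 °C − 25.8 °C)/0.3160 = 823 W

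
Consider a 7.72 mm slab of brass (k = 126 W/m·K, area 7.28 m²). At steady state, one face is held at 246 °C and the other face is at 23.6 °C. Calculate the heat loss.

Q = 26400 kW

Q = kA·ΔT/L = 126 × 7.28 × |246 °C − 23.6 °C| / 0.00772 = 2.64×10^7 W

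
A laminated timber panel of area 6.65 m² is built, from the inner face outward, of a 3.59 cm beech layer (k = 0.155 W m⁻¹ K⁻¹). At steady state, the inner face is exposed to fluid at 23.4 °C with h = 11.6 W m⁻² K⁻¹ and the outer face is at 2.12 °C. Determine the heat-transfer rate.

Q = 445 W

Resistance network (inner→outer):
  R_conv,in = 1/(hA) = 1/(11.6·6.65) = 0.01296 K/W
  R_beech = L/(kA) = 0.0359/(0.155·6.65) = 0.03483 K/W
ΣR = 0.01296 + 0.03483 = 0.04779 K/W
Q = ΔT/ΣR = (23.4 °C − 2.12 °C)/0.04779 = 445 W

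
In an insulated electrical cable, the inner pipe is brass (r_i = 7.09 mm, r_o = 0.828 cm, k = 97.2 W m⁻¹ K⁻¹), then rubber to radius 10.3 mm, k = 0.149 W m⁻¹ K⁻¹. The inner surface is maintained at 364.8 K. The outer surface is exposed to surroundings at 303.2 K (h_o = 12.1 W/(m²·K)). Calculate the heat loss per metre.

Q' = 40.8 W/m

Series thermal resistances, inner to outer:
  R'_brass = ln(0.00828/0.00709)/(2πk) = 0.1552/(2π·97.2) = 2.541×10^-4 m·K/W
  R'_rubber = ln(0.0103/0.00828)/(2πk) = 0.2183/(2π·0.149) = 0.2332 m·K/W
  R'_conv,out = 1/(2πr h) = 1/(2π·0.0103·12.1) = 1.277 m·K/W
ΣR = 2.541×10^-4 + 0.2332 + 1.277 = 1.510 m·K/W
Q' = ΔT/ΣR = (364.8 K − 303.2 K)/1.510 = 40.8 W/m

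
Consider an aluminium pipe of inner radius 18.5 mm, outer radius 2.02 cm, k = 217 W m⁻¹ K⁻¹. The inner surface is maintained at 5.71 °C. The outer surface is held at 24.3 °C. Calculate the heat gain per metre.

Q' = 2πk·ΔT/ln(r₂/r₁) = 2π × 217 × 18.59 / ln(0.0202/0.0185) = 2.88×10^5 W/m

Q' = 288 kW/m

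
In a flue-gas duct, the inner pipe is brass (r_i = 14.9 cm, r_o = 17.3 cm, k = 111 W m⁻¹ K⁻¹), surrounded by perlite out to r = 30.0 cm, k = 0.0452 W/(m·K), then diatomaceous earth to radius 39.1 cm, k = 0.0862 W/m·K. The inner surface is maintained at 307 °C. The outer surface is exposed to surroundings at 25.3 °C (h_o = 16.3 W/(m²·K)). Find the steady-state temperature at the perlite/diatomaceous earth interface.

Treat each layer as a resistance in series:
  R'_brass = ln(0.173/0.149)/(2πk) = 0.1493/(2π·111) = 2.141×10^-4 m·K/W
  R'_perlite = ln(0.300/0.173)/(2πk) = 0.5505/(2π·0.0452) = 1.938 m·K/W
  R'_diatomaceous earth = ln(0.391/0.300)/(2πk) = 0.2649/(2π·0.0862) = 0.4891 m·K/W
  R'_conv,out = 1/(2πr h) = 1/(2π·0.391·16.3) = 0.02497 m·K/W
ΣR = 2.141×10^-4 + 1.938 + 0.4891 + 0.02497 = 2.452 m·K/W
Q' = ΔT/ΣR = (307 °C − 25.3 °C)/2.452 = 114.9 W/m
From the inner boundary to the perlite/diatomaceous earth interface, ΣR_partial = 1.938 m·K/W.
T_interface = T_in − Q'·ΣR_partial = 307 °C − (114.9)(1.938) = 84.3 °C

T = 84.3 °C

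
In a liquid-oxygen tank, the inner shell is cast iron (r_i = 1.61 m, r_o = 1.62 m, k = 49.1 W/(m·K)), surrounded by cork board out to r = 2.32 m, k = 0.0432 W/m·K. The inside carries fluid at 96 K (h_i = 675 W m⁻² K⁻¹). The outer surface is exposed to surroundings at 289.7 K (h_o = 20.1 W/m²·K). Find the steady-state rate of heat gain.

Resistance network (inner→outer):
  R_conv,in = 1/(4πr²h) = 1/(4π·1.61²·675) = 4.548×10^-5 K/W
  R_cast iron = (1/1.61 − 1/1.62)/(4πk) = 0.003834/(4π·49.1) = 6.214×10^-6 K/W
  R_cork board = (1/1.62 − 1/2.32)/(4πk) = 0.1862/(4π·0.0432) = 0.3431 K/W
  R_conv,out = 1/(4πr²h) = 1/(4π·2.32²·20.1) = 7.356×10^-4 K/W
ΣR = 4.548×10^-5 + 6.214×10^-6 + 0.3431 + 7.356×10^-4 = 0.3439 K/W
Q = ΔT/ΣR = (96 K − 289.7 K)/0.3439 = -563 W
(Negative Q ⇒ heat flows inward; heat gain = 563 W.)

Q = 563 W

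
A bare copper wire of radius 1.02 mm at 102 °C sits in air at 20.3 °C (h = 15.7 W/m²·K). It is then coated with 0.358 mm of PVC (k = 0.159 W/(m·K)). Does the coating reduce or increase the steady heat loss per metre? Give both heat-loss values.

Critical radius for a cylinder: r_cr = k/h = 0.0101 m = 1.01 cm.
Outer radius after coating: r₂ = 0.00102 + 3.58×10^-4 = 0.001378 m.
Since r₁ < r_cr and r₂ ≤ r_cr, the coating moves toward the maximum at r_cr — heat loss rises.
Bare: R = 1/(2πr₁h) = 9.938 m·K/W; Q = 81.7/9.938 = 8.22 W/m.
Coated: R = R_cond + R_conv = 7.658 m·K/W; Q = 81.7/7.658 = 10.7 W/m.

increases: 8.22 → 10.7 W/m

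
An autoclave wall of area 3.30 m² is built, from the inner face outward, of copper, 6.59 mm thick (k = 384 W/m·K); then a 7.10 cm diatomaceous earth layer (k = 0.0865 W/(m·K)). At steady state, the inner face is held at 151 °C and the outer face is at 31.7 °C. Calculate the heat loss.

Q = 480 W

Series thermal resistances, inner to outer:
  R_copper = L/(kA) = 0.00659/(384·3.30) = 5.200×10^-6 K/W
  R_diatomaceous earth = L/(kA) = 0.0710/(0.0865·3.30) = 0.2487 K/W
ΣR = 5.200×10^-6 + 0.2487 = 0.2487 K/W
Q = ΔT/ΣR = (151 °C − 31.7 °C)/0.2487 = 480 W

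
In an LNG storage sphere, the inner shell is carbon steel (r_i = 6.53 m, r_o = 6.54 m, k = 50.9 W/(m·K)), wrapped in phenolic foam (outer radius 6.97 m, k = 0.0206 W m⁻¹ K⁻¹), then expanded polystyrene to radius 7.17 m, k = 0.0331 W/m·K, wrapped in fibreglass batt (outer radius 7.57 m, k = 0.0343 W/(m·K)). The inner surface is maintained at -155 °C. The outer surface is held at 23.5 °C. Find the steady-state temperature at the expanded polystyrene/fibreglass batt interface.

Resistance network (inner→outer):
  R_carbon steel = (1/6.53 − 1/6.54)/(4πk) = 2.342×10^-4/(4π·50.9) = 3.661×10^-7 K/W
  R_phenolic foam = (1/6.54 − 1/6.97)/(4πk) = 0.009433/(4π·0.0206) = 0.03644 K/W
  R_expanded polystyrene = (1/6.97 − 1/7.17)/(4πk) = 0.004002/(4π·0.0331) = 0.009621 K/W
  R_fibreglass batt = (1/7.17 − 1/7.57)/(4πk) = 0.007370/(4π·0.0343) = 0.01710 K/W
ΣR = 3.661×10^-7 + 0.03644 + 0.009621 + 0.01710 = 0.06316 K/W
Q = ΔT/ΣR = (-155 °C − 23.5 °C)/0.06316 = -2826 W
From the inner boundary to the expanded polystyrene/fibreglass batt interface, ΣR_partial = 0.04606 K/W.
T_interface = T_in − Q·ΣR_partial = -155 °C − (-2826)(0.04606) = -24.8 °C

T = -24.8 °C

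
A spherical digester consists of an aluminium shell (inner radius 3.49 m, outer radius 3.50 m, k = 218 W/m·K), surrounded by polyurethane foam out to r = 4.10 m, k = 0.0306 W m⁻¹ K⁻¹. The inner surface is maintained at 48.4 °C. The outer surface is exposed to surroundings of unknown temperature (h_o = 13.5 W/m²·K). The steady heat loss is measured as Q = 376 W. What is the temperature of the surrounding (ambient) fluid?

T_out = 7.38 °C

Sum the resistances:
  R_aluminium = (1/3.49 − 1/3.50)/(4πk) = 8.187×10^-4/(4π·218) = 2.988×10^-7 K/W
  R_polyurethane foam = (1/3.50 − 1/4.10)/(4πk) = 0.04181/(4π·0.0306) = 0.1087 K/W
  R_conv,out = 1/(4πr²h) = 1/(4π·4.10²·13.5) = 3.507×10^-4 K/W
ΣR = 0.1091 K/W
ΔT = Q·ΣR = 376 × 0.1091 = 41.02 K
Heat flows outward, so T_out = T_in − ΔT = 48.4 − 41.02 = 7.38 °C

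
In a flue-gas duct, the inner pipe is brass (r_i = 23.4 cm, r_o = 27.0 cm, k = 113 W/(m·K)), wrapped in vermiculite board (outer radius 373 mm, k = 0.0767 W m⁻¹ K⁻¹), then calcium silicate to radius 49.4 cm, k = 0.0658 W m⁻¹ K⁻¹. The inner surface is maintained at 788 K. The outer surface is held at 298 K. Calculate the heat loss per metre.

Series thermal resistances, inner to outer:
  R'_brass = ln(0.270/0.234)/(2πk) = 0.1431/(2π·113) = 2.016×10^-4 m·K/W
  R'_vermiculite board = ln(0.373/0.270)/(2πk) = 0.3232/(2π·0.0767) = 0.6706 m·K/W
  R'_calcium silicate = ln(0.494/0.373)/(2πk) = 0.2810/(2π·0.0658) = 0.6796 m·K/W
ΣR = 2.016×10^-4 + 0.6706 + 0.6796 = 1.350 m·K/W
Q' = ΔT/ΣR = (788 K − 298 K)/1.350 = 363 W/m

Q' = 363 W/m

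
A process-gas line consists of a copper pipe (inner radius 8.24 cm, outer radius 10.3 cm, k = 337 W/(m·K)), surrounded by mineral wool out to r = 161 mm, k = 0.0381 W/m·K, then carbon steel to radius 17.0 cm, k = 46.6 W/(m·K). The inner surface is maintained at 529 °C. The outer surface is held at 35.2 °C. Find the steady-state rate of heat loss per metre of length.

Q' = 265 W/m

Resistance network (inner→outer):
  R'_copper = ln(0.103/0.0824)/(2πk) = 0.2231/(2π·337) = 1.054×10^-4 m·K/W
  R'_mineral wool = ln(0.161/0.103)/(2πk) = 0.4467/(2π·0.0381) = 1.866 m·K/W
  R'_carbon steel = ln(0.170/0.161)/(2πk) = 0.05439/(2π·46.6) = 1.858×10^-4 m·K/W
ΣR = 1.054×10^-4 + 1.866 + 1.858×10^-4 = 1.866 m·K/W
Q' = ΔT/ΣR = (529 °C − 35.2 °C)/1.866 = 265 W/m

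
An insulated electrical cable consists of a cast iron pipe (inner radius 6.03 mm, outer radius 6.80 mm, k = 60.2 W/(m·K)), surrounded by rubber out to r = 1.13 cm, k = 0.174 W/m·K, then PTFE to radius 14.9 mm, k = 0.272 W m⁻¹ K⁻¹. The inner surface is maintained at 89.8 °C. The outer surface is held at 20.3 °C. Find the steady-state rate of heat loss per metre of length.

Q' = 111 W/m

Treat each layer as a resistance in series:
  R'_cast iron = ln(0.00680/0.00603)/(2πk) = 0.1202/(2π·60.2) = 3.177×10^-4 m·K/W
  R'_rubber = ln(0.0113/0.00680)/(2πk) = 0.5079/(2π·0.174) = 0.4645 m·K/W
  R'_PTFE = ln(0.0149/0.0113)/(2πk) = 0.2766/(2π·0.272) = 0.1618 m·K/W
ΣR = 3.177×10^-4 + 0.4645 + 0.1618 = 0.6266 m·K/W
Q' = ΔT/ΣR = (89.8 °C − 20.3 °C)/0.6266 = 111 W/m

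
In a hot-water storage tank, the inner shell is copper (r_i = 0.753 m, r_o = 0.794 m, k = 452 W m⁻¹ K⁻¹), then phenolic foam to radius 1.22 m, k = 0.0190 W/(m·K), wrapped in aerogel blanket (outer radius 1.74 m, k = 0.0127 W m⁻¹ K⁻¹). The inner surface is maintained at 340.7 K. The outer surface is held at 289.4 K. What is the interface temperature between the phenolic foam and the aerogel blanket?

T = 312.7 K

Series thermal resistances, inner to outer:
  R_copper = (1/0.753 − 1/0.794)/(4πk) = 0.06858/(4π·452) = 1.207×10^-5 K/W
  R_phenolic foam = (1/0.794 − 1/1.22)/(4πk) = 0.4398/(4π·0.0190) = 1.842 K/W
  R_aerogel blanket = (1/1.22 − 1/1.74)/(4πk) = 0.2450/(4π·0.0127) = 1.535 K/W
ΣR = 1.207×10^-5 + 1.842 + 1.535 = 3.377 K/W
Q = ΔT/ΣR = (340.7 K − 289.4 K)/3.377 = 15.19 W
From the inner boundary to the phenolic foam/aerogel blanket interface, ΣR_partial = 1.842 K/W.
T_interface = T_in − Q·ΣR_partial = 340.7 K − (15.19)(1.842) = 312.7 K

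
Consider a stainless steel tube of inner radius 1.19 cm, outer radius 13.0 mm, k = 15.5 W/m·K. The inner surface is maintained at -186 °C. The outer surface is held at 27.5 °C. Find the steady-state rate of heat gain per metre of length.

Q' = 2πk·ΔT/ln(r₂/r₁) = 2π × 15.5 × 213.5 / ln(0.0130/0.0119) = 2.35×10^5 W/m

Q' = 2.35×10^5 W/m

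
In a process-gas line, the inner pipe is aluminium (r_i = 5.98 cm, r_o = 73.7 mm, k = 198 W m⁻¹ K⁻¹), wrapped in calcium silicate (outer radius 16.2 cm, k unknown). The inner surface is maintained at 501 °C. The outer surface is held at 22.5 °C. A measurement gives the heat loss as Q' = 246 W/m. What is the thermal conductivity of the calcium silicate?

ΣR = ΔT/Q' = |501 − 22.5|/246 = 1.945 m·K/W
Known resistances:
  R'_aluminium = ln(0.0737/0.0598)/(2πk) = 0.2090/(2π·198) = 1.680×10^-4 m·K/W
R_calcium silicate = ΣR − ΣR_known = 1.945 − 1.680×10^-4 = 1.945 m·K/W
ln(r₂/r₁)/(2πk) = 1.945 ⇒ k = 0.7876/(2π·1.945) = 0.0644 W/m·K

k = 0.0644 W/m·K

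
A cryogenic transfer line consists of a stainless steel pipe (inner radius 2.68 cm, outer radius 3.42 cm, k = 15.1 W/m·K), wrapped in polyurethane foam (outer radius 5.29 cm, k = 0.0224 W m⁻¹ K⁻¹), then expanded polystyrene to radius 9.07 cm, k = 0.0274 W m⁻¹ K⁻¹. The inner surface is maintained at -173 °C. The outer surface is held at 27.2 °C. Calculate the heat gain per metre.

Resistance network (inner→outer):
  R'_stainless steel = ln(0.0342/0.0268)/(2πk) = 0.2438/(2π·15.1) = 0.002570 m·K/W
  R'_polyurethane foam = ln(0.0529/0.0342)/(2πk) = 0.4362/(2π·0.0224) = 3.099 m·K/W
  R'_expanded polystyrene = ln(0.0907/0.0529)/(2πk) = 0.5392/(2π·0.0274) = 3.132 m·K/W
ΣR = 0.002570 + 3.099 + 3.132 = 6.234 m·K/W
Q' = ΔT/ΣR = (-173 °C − 27.2 °C)/6.234 = -32.1 W/m
(Negative Q' ⇒ heat flows inward; heat gain = 32.1 W/m.)

Q' = 32.1 W/m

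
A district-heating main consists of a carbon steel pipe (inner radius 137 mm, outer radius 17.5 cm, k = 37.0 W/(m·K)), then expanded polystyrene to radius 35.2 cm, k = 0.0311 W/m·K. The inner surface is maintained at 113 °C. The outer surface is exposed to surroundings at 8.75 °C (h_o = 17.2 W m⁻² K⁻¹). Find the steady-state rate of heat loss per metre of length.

Treat each layer as a resistance in series:
  R'_carbon steel = ln(0.175/0.137)/(2πk) = 0.2448/(2π·37.0) = 0.001053 m·K/W
  R'_expanded polystyrene = ln(0.352/0.175)/(2πk) = 0.6988/(2π·0.0311) = 3.576 m·K/W
  R'_conv,out = 1/(2πr h) = 1/(2π·0.352·17.2) = 0.02629 m·K/W
ΣR = 0.001053 + 3.576 + 0.02629 = 3.603 m·K/W
Q' = ΔT/ΣR = (113 °C − 8.75 °C)/3.603 = 28.9 W/m

Q' = 28.9 W/m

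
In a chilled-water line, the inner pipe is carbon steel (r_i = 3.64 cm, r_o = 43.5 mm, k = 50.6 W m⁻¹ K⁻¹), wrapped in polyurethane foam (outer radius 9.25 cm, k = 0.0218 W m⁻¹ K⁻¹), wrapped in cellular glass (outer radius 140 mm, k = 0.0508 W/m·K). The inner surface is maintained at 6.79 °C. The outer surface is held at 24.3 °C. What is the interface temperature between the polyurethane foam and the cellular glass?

T = 21.0 °C

Resistance network (inner→outer):
  R'_carbon steel = ln(0.0435/0.0364)/(2πk) = 0.1782/(2π·50.6) = 5.605×10^-4 m·K/W
  R'_polyurethane foam = ln(0.0925/0.0435)/(2πk) = 0.7544/(2π·0.0218) = 5.508 m·K/W
  R'_cellular glass = ln(0.140/0.0925)/(2πk) = 0.4144/(2π·0.0508) = 1.298 m·K/W
ΣR = 5.605×10^-4 + 5.508 + 1.298 = 6.807 m·K/W
Q' = ΔT/ΣR = (6.79 °C − 24.3 °C)/6.807 = -2.572 W/m
From the inner boundary to the polyurethane foam/cellular glass interface, ΣR_partial = 5.509 m·K/W.
T_interface = T_in − Q'·ΣR_partial = 6.79 °C − (-2.572)(5.509) = 21.0 °C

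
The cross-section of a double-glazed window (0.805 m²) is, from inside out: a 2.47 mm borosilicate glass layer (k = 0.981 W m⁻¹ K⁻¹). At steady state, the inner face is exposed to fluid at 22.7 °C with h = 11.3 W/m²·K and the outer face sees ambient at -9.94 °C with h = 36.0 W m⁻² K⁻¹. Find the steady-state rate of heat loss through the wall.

Treat each layer as a resistance in series:
  R_conv,in = 1/(hA) = 1/(11.3·0.805) = 0.1099 K/W
  R_borosilicate glass = L/(kA) = 0.00247/(0.981·0.805) = 0.003128 K/W
  R_conv,out = 1/(hA) = 1/(36.0·0.805) = 0.03451 K/W
ΣR = 0.1099 + 0.003128 + 0.03451 = 0.1475 K/W
Q = ΔT/ΣR = (22.7 °C − -9.94 °C)/0.1475 = 221 W

Q = 221 W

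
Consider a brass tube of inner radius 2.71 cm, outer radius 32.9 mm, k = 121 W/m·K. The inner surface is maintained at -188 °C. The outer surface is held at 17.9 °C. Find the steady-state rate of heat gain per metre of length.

Q' = 8.07×10^5 W/m

Q' = 2πk·ΔT/ln(r₂/r₁) = 2π × 121 × 205.9 / ln(0.0329/0.0271) = 8.07×10^5 W/m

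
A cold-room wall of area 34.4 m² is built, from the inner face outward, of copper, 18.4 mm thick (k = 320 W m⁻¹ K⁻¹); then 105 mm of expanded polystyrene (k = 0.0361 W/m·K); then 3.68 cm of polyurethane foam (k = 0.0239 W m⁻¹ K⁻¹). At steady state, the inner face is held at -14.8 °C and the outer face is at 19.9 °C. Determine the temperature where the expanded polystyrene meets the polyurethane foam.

T = 7.89 °C

Treat each layer as a resistance in series:
  R_copper = L/(kA) = 0.0184/(320·34.4) = 1.672×10^-6 K/W
  R_expanded polystyrene = L/(kA) = 0.105/(0.0361·34.4) = 0.08455 K/W
  R_polyurethane foam = L/(kA) = 0.0368/(0.0239·34.4) = 0.04476 K/W
ΣR = 1.672×10^-6 + 0.08455 + 0.04476 = 0.1293 K/W
Q = ΔT/ΣR = (-14.8 °C − 19.9 °C)/0.1293 = -268.4 W
From the inner boundary to the expanded polystyrene/polyurethane foam interface, ΣR_partial = 0.08455 K/W.
T_interface = T_in − Q·ΣR_partial = -14.8 °C − (-268.4)(0.08455) = 7.89 °C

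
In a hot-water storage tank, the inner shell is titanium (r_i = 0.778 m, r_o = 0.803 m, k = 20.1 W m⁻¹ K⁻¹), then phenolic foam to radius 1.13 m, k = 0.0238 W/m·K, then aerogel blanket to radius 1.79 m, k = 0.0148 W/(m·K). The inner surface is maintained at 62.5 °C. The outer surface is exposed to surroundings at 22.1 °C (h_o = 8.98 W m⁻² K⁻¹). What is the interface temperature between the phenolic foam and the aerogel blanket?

T = 46.1 °C

Resistance network (inner→outer):
  R_titanium = (1/0.778 − 1/0.803)/(4πk) = 0.04002/(4π·20.1) = 1.584×10^-4 K/W
  R_phenolic foam = (1/0.803 − 1/1.13)/(4πk) = 0.3604/(4π·0.0238) = 1.205 K/W
  R_aerogel blanket = (1/1.13 − 1/1.79)/(4πk) = 0.3263/(4π·0.0148) = 1.754 K/W
  R_conv,out = 1/(4πr²h) = 1/(4π·1.79²·8.98) = 0.002766 K/W
ΣR = 1.584×10^-4 + 1.205 + 1.754 + 0.002766 = 2.962 K/W
Q = ΔT/ΣR = (62.5 °C − 22.1 °C)/2.962 = 13.64 W
From the inner boundary to the phenolic foam/aerogel blanket interface, ΣR_partial = 1.205 K/W.
T_interface = T_in − Q·ΣR_partial = 62.5 °C − (13.64)(1.205) = 46.1 °C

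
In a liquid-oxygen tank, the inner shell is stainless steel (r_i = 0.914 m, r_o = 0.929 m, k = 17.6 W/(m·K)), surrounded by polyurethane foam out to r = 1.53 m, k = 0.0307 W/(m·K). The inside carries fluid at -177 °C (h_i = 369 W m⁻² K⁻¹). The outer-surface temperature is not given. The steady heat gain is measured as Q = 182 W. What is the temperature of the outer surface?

T_out = 22.5 °C

Series resistances:
  R_conv,in = 1/(4πr²h) = 1/(4π·0.914²·369) = 2.581×10^-4 K/W
  R_stainless steel = (1/0.914 − 1/0.929)/(4πk) = 0.01767/(4π·17.6) = 7.987×10^-5 K/W
  R_polyurethane foam = (1/0.929 − 1/1.53)/(4πk) = 0.4228/(4π·0.0307) = 1.096 K/W
ΣR = 1.096 K/W
ΔT = Q·ΣR = 182 × 1.096 = 199.5 K
Heat flows inward, so T_out = T_in + ΔT = -177 + 199.5 = 22.5 °C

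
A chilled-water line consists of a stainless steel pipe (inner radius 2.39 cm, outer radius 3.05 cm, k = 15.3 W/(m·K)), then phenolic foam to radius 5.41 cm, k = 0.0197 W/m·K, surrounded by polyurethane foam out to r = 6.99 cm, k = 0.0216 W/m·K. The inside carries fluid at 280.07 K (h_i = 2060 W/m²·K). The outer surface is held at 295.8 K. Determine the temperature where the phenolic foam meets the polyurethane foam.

Treat each layer as a resistance in series:
  R'_conv,in = 1/(2πr h) = 1/(2π·0.0239·2060) = 0.003233 m·K/W
  R'_stainless steel = ln(0.0305/0.0239)/(2πk) = 0.2438/(2π·15.3) = 0.002537 m·K/W
  R'_phenolic foam = ln(0.0541/0.0305)/(2πk) = 0.5731/(2π·0.0197) = 4.630 m·K/W
  R'_polyurethane foam = ln(0.0699/0.0541)/(2πk) = 0.2562/(2π·0.0216) = 1.888 m·K/W
ΣR = 0.003233 + 0.002537 + 4.630 + 1.888 = 6.524 m·K/W
Q' = ΔT/ΣR = (280.07 K − 295.8 K)/6.524 = -2.411 W/m
From the inner boundary to the phenolic foam/polyurethane foam interface, ΣR_partial = 4.636 m·K/W.
T_interface = T_in − Q'·ΣR_partial = 280.07 K − (-2.411)(4.636) = 291.2 K

T = 291.2 K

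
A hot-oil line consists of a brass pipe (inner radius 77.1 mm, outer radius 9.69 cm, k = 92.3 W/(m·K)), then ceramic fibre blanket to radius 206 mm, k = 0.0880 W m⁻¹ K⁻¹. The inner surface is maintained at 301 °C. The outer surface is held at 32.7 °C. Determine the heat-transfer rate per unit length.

Resistance network (inner→outer):
  R'_brass = ln(0.0969/0.0771)/(2πk) = 0.2286/(2π·92.3) = 3.941×10^-4 m·K/W
  R'_ceramic fibre blanket = ln(0.206/0.0969)/(2πk) = 0.7542/(2π·0.0880) = 1.364 m·K/W
ΣR = 3.941×10^-4 + 1.364 = 1.364 m·K/W
Q' = ΔT/ΣR = (301 °C − 32.7 °C)/1.364 = 197 W/m

Q' = 197 W/m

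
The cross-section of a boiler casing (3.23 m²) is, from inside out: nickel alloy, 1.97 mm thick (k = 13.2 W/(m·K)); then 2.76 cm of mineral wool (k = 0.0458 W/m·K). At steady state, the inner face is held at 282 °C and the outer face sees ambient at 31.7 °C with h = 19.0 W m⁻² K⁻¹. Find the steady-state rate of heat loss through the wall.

Q = 1230 W

Treat each layer as a resistance in series:
  R_nickel alloy = L/(kA) = 0.00197/(13.2·3.23) = 4.621×10^-5 K/W
  R_mineral wool = L/(kA) = 0.0276/(0.0458·3.23) = 0.1866 K/W
  R_conv,out = 1/(hA) = 1/(19.0·3.23) = 0.01629 K/W
ΣR = 4.621×10^-5 + 0.1866 + 0.01629 = 0.2029 K/W
Q = ΔT/ΣR = (282 °C − 31.7 °C)/0.2029 = 1230 W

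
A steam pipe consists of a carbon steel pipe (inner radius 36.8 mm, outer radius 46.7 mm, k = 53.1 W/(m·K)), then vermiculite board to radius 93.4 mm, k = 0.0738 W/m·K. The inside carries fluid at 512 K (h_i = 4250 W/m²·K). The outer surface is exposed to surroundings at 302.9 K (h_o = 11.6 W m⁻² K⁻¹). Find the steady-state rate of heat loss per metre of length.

Q' = 127 W/m

Series thermal resistances, inner to outer:
  R'_conv,in = 1/(2πr h) = 1/(2π·0.0368·4250) = 0.001018 m·K/W
  R'_carbon steel = ln(0.0467/0.0368)/(2πk) = 0.2382/(2π·53.1) = 7.141×10^-4 m·K/W
  R'_vermiculite board = ln(0.0934/0.0467)/(2πk) = 0.6931/(2π·0.0738) = 1.495 m·K/W
  R'_conv,out = 1/(2πr h) = 1/(2π·0.0934·11.6) = 0.1469 m·K/W
ΣR = 0.001018 + 7.141×10^-4 + 1.495 + 0.1469 = 1.644 m·K/W
Q' = ΔT/ΣR = (512 K − 302.9 K)/1.644 = 127 W/m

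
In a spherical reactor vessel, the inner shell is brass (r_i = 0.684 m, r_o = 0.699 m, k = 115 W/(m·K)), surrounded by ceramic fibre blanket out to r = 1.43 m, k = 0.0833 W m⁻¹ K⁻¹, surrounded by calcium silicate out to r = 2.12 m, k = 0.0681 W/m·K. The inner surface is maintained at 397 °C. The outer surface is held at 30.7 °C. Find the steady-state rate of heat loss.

Treat each layer as a resistance in series:
  R_brass = (1/0.684 − 1/0.699)/(4πk) = 0.03137/(4π·115) = 2.171×10^-5 K/W
  R_ceramic fibre blanket = (1/0.699 − 1/1.43)/(4πk) = 0.7313/(4π·0.0833) = 0.6986 K/W
  R_calcium silicate = (1/1.43 − 1/2.12)/(4πk) = 0.2276/(4π·0.0681) = 0.2660 K/W
ΣR = 2.171×10^-5 + 0.6986 + 0.2660 = 0.9646 K/W
Q = ΔT/ΣR = (397 °C − 30.7 °C)/0.9646 = 380 W

Q = 380 W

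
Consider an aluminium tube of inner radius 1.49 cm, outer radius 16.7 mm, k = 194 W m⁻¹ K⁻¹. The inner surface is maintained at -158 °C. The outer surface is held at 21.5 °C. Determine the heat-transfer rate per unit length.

Q' = 2πk·ΔT/ln(r₂/r₁) = 2π × 194 × 179.5 / ln(0.0167/0.0149) = 1.92×10^6 W/m

Q' = 1920 kW/m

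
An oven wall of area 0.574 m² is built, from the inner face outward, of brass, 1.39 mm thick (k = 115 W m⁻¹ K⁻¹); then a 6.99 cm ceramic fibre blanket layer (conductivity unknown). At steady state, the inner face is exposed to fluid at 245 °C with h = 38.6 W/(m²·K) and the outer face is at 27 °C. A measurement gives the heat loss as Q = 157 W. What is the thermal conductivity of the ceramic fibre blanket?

ΣR = ΔT/Q = |245 − 27|/157 = 1.389 K/W
Known resistances:
  R_conv,in = 1/(hA) = 1/(38.6·0.574) = 0.04513 K/W
  R_brass = L/(kA) = 0.00139/(115·0.574) = 2.106×10^-5 K/W
R_ceramic fibre blanket = ΣR − ΣR_known = 1.389 − 0.04515 = 1.344 K/W
L/(kA) = 1.344 ⇒ k = 0.0699/(1.344·0.574) = 0.0906 W/m·K

k = 0.0906 W/m·K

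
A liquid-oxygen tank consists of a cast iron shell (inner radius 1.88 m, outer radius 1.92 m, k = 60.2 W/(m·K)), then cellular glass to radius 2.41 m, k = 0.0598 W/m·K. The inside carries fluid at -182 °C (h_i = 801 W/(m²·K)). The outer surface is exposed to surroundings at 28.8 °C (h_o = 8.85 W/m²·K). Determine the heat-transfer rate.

Series thermal resistances, inner to outer:
  R_conv,in = 1/(4πr²h) = 1/(4π·1.88²·801) = 2.811×10^-5 K/W
  R_cast iron = (1/1.88 − 1/1.92)/(4πk) = 0.01108/(4π·60.2) = 1.465×10^-5 K/W
  R_cellular glass = (1/1.92 − 1/2.41)/(4πk) = 0.1059/(4π·0.0598) = 0.1409 K/W
  R_conv,out = 1/(4πr²h) = 1/(4π·2.41²·8.85) = 0.001548 K/W
ΣR = 2.811×10^-5 + 1.465×10^-5 + 0.1409 + 0.001548 = 0.1425 K/W
Q = ΔT/ΣR = (-182 °C − 28.8 °C)/0.1425 = -1480 W
(Negative Q ⇒ heat flows inward; heat gain = 1480 W.)

Q = 1480 W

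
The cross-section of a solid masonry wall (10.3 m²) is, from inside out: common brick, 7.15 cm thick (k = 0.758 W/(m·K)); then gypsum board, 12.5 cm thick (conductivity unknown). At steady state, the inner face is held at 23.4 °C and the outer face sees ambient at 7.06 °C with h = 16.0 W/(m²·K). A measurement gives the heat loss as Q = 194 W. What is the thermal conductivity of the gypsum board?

k = 0.176 W/m·K

ΣR = ΔT/Q = |23.4 − 7.06|/194 = 0.08423 K/W
Known resistances:
  R_common brick = L/(kA) = 0.0715/(0.758·10.3) = 0.009158 K/W
  R_conv,out = 1/(hA) = 1/(16.0·10.3) = 0.006068 K/W
R_gypsum board = ΣR − ΣR_known = 0.08423 − 0.01523 = 0.06900 K/W
L/(kA) = 0.06900 ⇒ k = 0.125/(0.06900·10.3) = 0.176 W/m·K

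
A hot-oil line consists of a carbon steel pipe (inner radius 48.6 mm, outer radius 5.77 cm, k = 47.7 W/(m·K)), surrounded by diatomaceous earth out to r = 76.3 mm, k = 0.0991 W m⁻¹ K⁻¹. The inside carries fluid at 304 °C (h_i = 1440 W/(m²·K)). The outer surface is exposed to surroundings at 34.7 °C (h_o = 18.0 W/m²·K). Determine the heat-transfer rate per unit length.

Treat each layer as a resistance in series:
  R'_conv,in = 1/(2πr h) = 1/(2π·0.0486·1440) = 0.002274 m·K/W
  R'_carbon steel = ln(0.0577/0.0486)/(2πk) = 0.1716/(2π·47.7) = 5.727×10^-4 m·K/W
  R'_diatomaceous earth = ln(0.0763/0.0577)/(2πk) = 0.2794/(2π·0.0991) = 0.4487 m·K/W
  R'_conv,out = 1/(2πr h) = 1/(2π·0.0763·18.0) = 0.1159 m·K/W
ΣR = 0.002274 + 5.727×10^-4 + 0.4487 + 0.1159 = 0.5674 m·K/W
Q' = ΔT/ΣR = (304 °C − 34.7 °C)/0.5674 = 475 W/m

Q' = 475 W/m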